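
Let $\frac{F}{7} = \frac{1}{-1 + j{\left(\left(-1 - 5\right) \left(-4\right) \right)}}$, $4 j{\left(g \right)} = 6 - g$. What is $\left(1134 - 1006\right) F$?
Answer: $- \frac{1792}{11} \approx -162.91$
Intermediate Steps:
$j{\left(g \right)} = \frac{3}{2} - \frac{g}{4}$ ($j{\left(g \right)} = \frac{6 - g}{4} = \frac{3}{2} - \frac{g}{4}$)
$F = - \frac{14}{11}$ ($F = \frac{7}{-1 + \left(\frac{3}{2} - \frac{\left(-1 - 5\right) \left(-4\right)}{4}\right)} = \frac{7}{-1 + \left(\frac{3}{2} - \frac{\left(-6\right) \left(-4\right)}{4}\right)} = \frac{7}{-1 + \left(\frac{3}{2} - 6\right)} = \frac{7}{-1 - \frac{9}{2}} = \frac{7}{- \frac{11}{2}} = 7 \left(- \frac{2}{11}\right) = - \frac{14}{11} \approx -1.2727$)
$\left(1134 - 1006\right) F = \left(1134 - 1006\right) \left(- \frac{14}{11}\right) = 128 \left(- \frac{14}{11}\right) = - \frac{1792}{11}$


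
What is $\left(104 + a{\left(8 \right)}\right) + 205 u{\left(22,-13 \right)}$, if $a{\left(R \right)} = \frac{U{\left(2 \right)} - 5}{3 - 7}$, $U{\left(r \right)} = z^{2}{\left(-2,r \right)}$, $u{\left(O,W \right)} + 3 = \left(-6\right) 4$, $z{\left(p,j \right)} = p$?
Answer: $- \frac{21723}{4} \approx -5430.8$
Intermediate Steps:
$u{\left(O,W \right)} = -27$ ($u{\left(O,W \right)} = -3 - 24 = -27$)
$U{\left(r \right)} = 4$ ($U{\left(r \right)} = \left(-2\right)^{2} = 4$)
$a{\left(R \right)} = \frac{1}{4}$ ($a{\left(R \right)} = \frac{4 - 5}{3 - 7} = - \frac{1}{-4} = \left(-1\right) \left(- \frac{1}{4}\right) = \frac{1}{4}$)
$\left(104 + a{\left(8 \right)}\right) + 205 u{\left(22,-13 \right)} = \left(104 + \frac{1}{4}\right) + 205 \left(-27\right) = \frac{417}{4} - 5535 = - \frac{21723}{4}$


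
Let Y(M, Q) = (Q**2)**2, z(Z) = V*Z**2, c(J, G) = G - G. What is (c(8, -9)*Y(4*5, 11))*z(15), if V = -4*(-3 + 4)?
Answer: 0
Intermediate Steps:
V = -4 (V = -4*1 = -4)
c(J, G) = 0
z(Z) = -4*Z**2
Y(M, Q) = Q**4
(c(8, -9)*Y(4*5, 11))*z(15) = (0*11**4)*(-4*15**2) = (0*14641)*(-4*225) = 0*(-900) = 0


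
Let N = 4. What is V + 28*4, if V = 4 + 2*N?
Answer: 124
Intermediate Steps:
V = 12 (V = 4 + 2*4 = 4 + 8 = 12)
V + 28*4 = 12 + 28*4 = 12 + 112 = 124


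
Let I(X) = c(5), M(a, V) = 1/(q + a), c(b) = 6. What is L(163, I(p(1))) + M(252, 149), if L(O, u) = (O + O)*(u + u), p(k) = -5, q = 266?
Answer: 2026417/518 ≈ 3912.0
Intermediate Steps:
M(a, V) = 1/(266 + a)
I(X) = 6
L(O, u) = 4*O*u (L(O, u) = (2*O)*(2*u) = 4*O*u)
L(163, I(p(1))) + M(252, 149) = 4*163*6 + 1/(266 + 252) = 3912 + 1/518 = 2026417/518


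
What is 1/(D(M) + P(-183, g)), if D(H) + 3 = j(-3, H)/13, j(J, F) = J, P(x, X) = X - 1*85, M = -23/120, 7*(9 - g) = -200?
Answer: -91/4610 ≈ -0.019740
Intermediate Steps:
g = 263/7 (g = 9 - ⅐*(-200) = 9 + 200/7 = 263/7 ≈ 37.571)
M = -23/120 (M = -23*1/120 = -23/120 ≈ -0.19167)
P(x, X) = -85 + X (P(x, X) = X - 85 = -85 + X)
D(H) = -42/13 (D(H) = -3 - 3/13 = -42/13)
1/(D(M) + P(-183, g)) = 1/(-42/13 + (-85 + 263/7)) = 1/(-42/13 - 332/7) = 1/(-4610/91) = -91/4610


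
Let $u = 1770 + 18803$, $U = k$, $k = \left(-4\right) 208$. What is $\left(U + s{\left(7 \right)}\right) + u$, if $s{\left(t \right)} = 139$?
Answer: $19880$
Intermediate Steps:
$k = -832$
$U = -832$
$u = 20573$
$\left(U + s{\left(7 \right)}\right) + u = \left(-832 + 139\right) + 20573 = -693 + 20573 = 19880$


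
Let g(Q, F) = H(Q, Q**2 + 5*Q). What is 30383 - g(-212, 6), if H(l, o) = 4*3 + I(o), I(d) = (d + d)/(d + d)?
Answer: 30370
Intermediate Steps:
I(d) = 1 (I(d) = (2*d)/((2*d)) = (2*d)*(1/(2*d)) = 1)
H(l, o) = 13 (H(l, o) = 4*3 + 1 = 12 + 1 = 13)
g(Q, F) = 13
30383 - g(-212, 6) = 30383 - 1*13 = 30383 - 13 = 30370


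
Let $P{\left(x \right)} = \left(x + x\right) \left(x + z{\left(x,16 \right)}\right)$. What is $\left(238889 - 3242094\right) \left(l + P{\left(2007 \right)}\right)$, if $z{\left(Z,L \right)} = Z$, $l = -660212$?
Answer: $-46405475608720$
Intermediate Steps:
$P{\left(x \right)} = 4 x^{2}$ ($P{\left(x \right)} = \left(x + x\right) \left(x + x\right) = 2 x 2 x = 4 x^{2}$)
$\left(238889 - 3242094\right) \left(l + P{\left(2007 \right)}\right) = \left(238889 - 3242094\right) \left(-660212 + 4 \cdot 2007^{2}\right) = - 3003205 \left(-660212 + 4 \cdot 4028049\right) = - 3003205 \left(-660212 + 16112196\right) = \left(-3003205\right) 15451984 = -46405475608720$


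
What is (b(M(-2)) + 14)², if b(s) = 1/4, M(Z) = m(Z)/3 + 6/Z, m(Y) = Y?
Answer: 3249/16 ≈ 203.06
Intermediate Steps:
M(Z) = 6/Z + Z/3 (M(Z) = Z/3 + 6/Z = 6/Z + Z/3)
b(s) = ¼
(b(M(-2)) + 14)² = (¼ + 14)² = (57/4)² = 3249/16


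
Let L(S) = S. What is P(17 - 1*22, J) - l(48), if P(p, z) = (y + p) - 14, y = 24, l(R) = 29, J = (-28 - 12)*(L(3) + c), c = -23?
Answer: -24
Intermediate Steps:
J = 800 (J = (-28 - 12)*(3 - 23) = -40*(-20) = 800)
P(p, z) = 10 + p (P(p, z) = (24 + p) - 14 = 10 + p)
P(17 - 1*22, J) - l(48) = (10 + (17 - 1*22)) - 1*29 = (10 + (17 - 22)) - 29 = (10 - 5) - 29 = 5 - 29 = -24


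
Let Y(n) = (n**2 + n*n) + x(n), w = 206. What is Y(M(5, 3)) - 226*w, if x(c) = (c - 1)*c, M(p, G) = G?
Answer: -46532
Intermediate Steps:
x(c) = c*(-1 + c) (x(c) = (-1 + c)*c = c*(-1 + c))
Y(n) = 2*n**2 + n*(-1 + n) (Y(n) = (n**2 + n*n) + n*(-1 + n) = (n**2 + n**2) + n*(-1 + n) = 2*n**2 + n*(-1 + n))
Y(M(5, 3)) - 226*w = 3*(-1 + 3*3) - 226*206 = 3*(-1 + 9) - 46556 = 3*8 - 46556 = 24 - 46556 = -46532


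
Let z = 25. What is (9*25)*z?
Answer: 5625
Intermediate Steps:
(9*25)*z = (9*25)*25 = 225*25 = 5625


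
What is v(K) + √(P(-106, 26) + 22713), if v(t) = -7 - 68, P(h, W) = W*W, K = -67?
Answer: -75 + √23389 ≈ 77.935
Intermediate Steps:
P(h, W) = W²
v(t) = -75
v(K) + √(P(-106, 26) + 22713) = -75 + √(26² + 22713) = -75 + √(676 + 22713) = -75 + √23389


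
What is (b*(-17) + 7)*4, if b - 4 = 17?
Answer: -1400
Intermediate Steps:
b = 21 (b = 4 + 17 = 21)
(b*(-17) + 7)*4 = (21*(-17) + 7)*4 = (-357 + 7)*4 = -350*4 = -1400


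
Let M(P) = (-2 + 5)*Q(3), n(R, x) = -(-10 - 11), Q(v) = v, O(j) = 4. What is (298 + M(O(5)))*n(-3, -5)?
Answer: 6447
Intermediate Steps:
n(R, x) = 21 (n(R, x) = -1*(-21) = 21)
M(P) = 9 (M(P) = (-2 + 5)*3 = 3*3 = 9)
(298 + M(O(5)))*n(-3, -5) = (298 + 9)*21 = 307*21 = 6447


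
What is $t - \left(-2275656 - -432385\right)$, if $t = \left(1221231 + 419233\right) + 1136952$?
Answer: $4620687$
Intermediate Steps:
$t = 2777416$ ($t = 1640464 + 1136952 = 2777416$)
$t - \left(-2275656 - -432385\right) = 2777416 - \left(-2275656 - -432385\right) = 2777416 - \left(-2275656 + 432385\right) = 2777416 - -1843271 = 2777416 + 1843271 = 4620687$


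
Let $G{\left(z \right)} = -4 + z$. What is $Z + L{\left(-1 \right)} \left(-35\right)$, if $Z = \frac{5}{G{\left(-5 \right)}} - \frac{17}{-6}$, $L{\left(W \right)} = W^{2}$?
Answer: $- \frac{589}{18} \approx -32.722$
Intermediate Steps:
$Z = \frac{41}{18}$ ($Z = \frac{5}{-4 - 5} - \frac{17}{-6} = \frac{5}{-9} - - \frac{17}{6} = 5 \left(- \frac{1}{9}\right) + \frac{17}{6} = - \frac{5}{9} + \frac{17}{6} = \frac{41}{18} \approx 2.2778$)
$Z + L{\left(-1 \right)} \left(-35\right) = \frac{41}{18} + \left(-1\right)^{2} \left(-35\right) = \frac{41}{18} + 1 \left(-35\right) = \frac{41}{18} - 35 = - \frac{589}{18}$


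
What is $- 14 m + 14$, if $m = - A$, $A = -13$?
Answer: $-168$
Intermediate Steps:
$m = 13$ ($m = \left(-1\right) \left(-13\right) = 13$)
$- 14 m + 14 = \left(-14\right) 13 + 14 = -182 + 14 = -168$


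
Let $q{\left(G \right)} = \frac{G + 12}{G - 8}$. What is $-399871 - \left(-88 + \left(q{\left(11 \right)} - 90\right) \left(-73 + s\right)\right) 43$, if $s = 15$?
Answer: $- \frac{1804279}{3} \approx -6.0143 \cdot 10^{5}$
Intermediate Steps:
$q{\left(G \right)} = \frac{12 + G}{-8 + G}$
$-399871 - \left(-88 + \left(q{\left(11 \right)} - 90\right) \left(-73 + s\right)\right) 43 = -399871 - \left(-88 + \left(\frac{12 + 11}{-8 + 11} - 90\right) \left(-73 + 15\right)\right) 43 = -399871 - \left(-88 + \left(\frac{1}{3} \cdot 23 - 90\right) \left(-58\right)\right) 43 = -399871 - \left(-88 + \left(\frac{23}{3} - 90\right) \left(-58\right)\right) 43 = -399871 - \left(-88 - - \frac{14326}{3}\right) 43 = -399871 - \left(-88 + \frac{14326}{3}\right) 43 = -399871 - \frac{14062}{3} \cdot 43 = -399871 - \frac{604666}{3} = - \frac{1804279}{3}$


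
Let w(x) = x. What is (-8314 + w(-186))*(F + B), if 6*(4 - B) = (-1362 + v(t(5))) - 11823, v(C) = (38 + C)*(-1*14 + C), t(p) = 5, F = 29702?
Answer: -271728000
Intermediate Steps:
v(C) = (-14 + C)*(38 + C) (v(C) = (38 + C)*(-14 + C) = (-14 + C)*(38 + C))
B = 2266 (B = 4 - ((-1362 + (-532 + 5**2 + 24*5)) - 11823)/6 = 4 - ((-1362 + (-532 + 25 + 120)) - 11823)/6 = 4 - ((-1362 - 387) - 11823)/6 = 4 - (-1749 - 11823)/6 = 4 - 1/6*(-13572) = 4 + 2262 = 2266)
(-8314 + w(-186))*(F + B) = (-8314 - 186)*(29702 + 2266) = -8500*31968 = -271728000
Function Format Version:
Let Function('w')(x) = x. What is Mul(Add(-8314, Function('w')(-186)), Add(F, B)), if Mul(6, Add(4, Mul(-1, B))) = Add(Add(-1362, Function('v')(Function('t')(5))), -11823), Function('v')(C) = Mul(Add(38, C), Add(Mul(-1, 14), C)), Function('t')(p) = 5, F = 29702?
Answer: -271728000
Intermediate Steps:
Function('v')(C) = Mul(Add(-14, C), Add(38, C)) (Function('v')(C) = Mul(Add(38, C), Add(-14, C)) = Mul(Add(-14, C), Add(38, C)))
B = 2266 (B = Add(4, Mul(Rational(-1, 6), Add(Add(-1362, Add(-532, Pow(5, 2), Mul(24, 5))), -11823))) = Add(4, Mul(Rational(-1, 6), Add(Add(-1362, Add(-532, 25, 120)), -11823))) = Add(4, Mul(Rational(-1, 6), Add(Add(-1362, -387), -11823))) = Add(4, Mul(Rational(-1, 6), Add(-1749, -11823))) = Add(4, Mul(Rational(-1, 6), -13572)) = Add(4, 2262) = 2266)
Mul(Add(-8314, Function('w')(-186)), Add(F, B)) = Mul(Add(-8314, -186), Add(29702, 2266)) = Mul(-8500, 31968) = -271728000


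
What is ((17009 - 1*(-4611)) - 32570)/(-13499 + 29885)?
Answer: -1825/2731 ≈ -0.66825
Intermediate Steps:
((17009 - 1*(-4611)) - 32570)/(-13499 + 29885) = ((17009 + 4611) - 32570)/16386 = (21620 - 32570)*(1/16386) = -10950*1/16386 = -1825/2731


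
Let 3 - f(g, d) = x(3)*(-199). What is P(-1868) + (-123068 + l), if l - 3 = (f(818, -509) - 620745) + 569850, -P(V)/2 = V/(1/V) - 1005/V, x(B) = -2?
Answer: -6681092607/934 ≈ -7.1532e+6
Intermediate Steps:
P(V) = -2*V² + 2010/V (P(V) = -2*(V/(1/V) - 1005/V) = -2*(V*V - 1005/V) = -2*(V² - 1005/V) = -2*V² + 2010/V)
f(g, d) = -395 (f(g, d) = 3 - (-2)*(-199) = 3 - 1*398 = 3 - 398 = -395)
l = -51287 (l = 3 + ((-395 - 620745) + 569850) = 3 + (-621140 + 569850) = 3 - 51290 = -51287)
P(-1868) + (-123068 + l) = 2*(1005 - 1*(-1868)³)/(-1868) + (-123068 - 51287) = 2*(-1/1868)*(1005 - 1*(-6518244032)) - 174355 = 2*(-1/1868)*(1005 + 6518244032) - 174355 = 2*(-1/1868)*6518245037 - 174355 = -6518245037/934 - 174355 = -6681092607/934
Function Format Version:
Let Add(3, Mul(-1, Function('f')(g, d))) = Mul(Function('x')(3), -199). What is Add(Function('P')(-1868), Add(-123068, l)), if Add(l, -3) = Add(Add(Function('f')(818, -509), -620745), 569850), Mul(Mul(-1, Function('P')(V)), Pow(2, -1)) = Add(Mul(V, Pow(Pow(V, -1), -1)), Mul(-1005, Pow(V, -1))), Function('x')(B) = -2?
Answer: Rational(-6681092607, 934) ≈ -7.1532e+6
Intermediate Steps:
Function('P')(V) = Add(Mul(-2, Pow(V, 2)), Mul(2010, Pow(V, -1))) (Function('P')(V) = Mul(-2, Add(Mul(V, Pow(Pow(V, -1), -1)), Mul(-1005, Pow(V, -1)))) = Mul(-2, Add(Mul(V, V), Mul(-1005, Pow(V, -1)))) = Mul(-2, Add(Pow(V, 2), Mul(-1005, Pow(V, -1)))) = Add(Mul(-2, Pow(V, 2)), Mul(2010, Pow(V, -1))))
Function('f')(g, d) = -395 (Function('f')(g, d) = Add(3, Mul(-1, Mul(-2, -199))) = Add(3, Mul(-1, 398)) = Add(3, -398) = -395)
l = -51287 (l = Add(3, Add(Add(-395, -620745), 569850)) = Add(3, Add(-621140, 569850)) = Add(3, -51290) = -51287)
Add(Function('P')(-1868), Add(-123068, l)) = Add(Mul(2, Pow(-1868, -1), Add(1005, Mul(-1, Pow(-1868, 3)))), Add(-123068, -51287)) = Add(Mul(2, Rational(-1, 1868), Add(1005, Mul(-1, -6518244032))), -174355) = Add(Mul(2, Rational(-1, 1868), Add(1005, 6518244032)), -174355) = Add(Mul(2, Rational(-1, 1868), 6518245037), -174355) = Add(Rational(-6518245037, 934), -174355) = Rational(-6681092607, 934)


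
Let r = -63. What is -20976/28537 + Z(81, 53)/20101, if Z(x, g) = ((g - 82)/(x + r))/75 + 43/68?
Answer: -19352410489457/26329260678300 ≈ -0.73501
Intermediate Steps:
Z(x, g) = 43/68 + (-82 + g)/(75*(-63 + x)) (Z(x, g) = ((g - 82)/(x - 63))/75 + 43/68 = ((-82 + g)/(-63 + x))*(1/75) + 43*(1/68) = ((-82 + g)/(-63 + x))*(1/75) + 43/68 = (-82 + g)/(75*(-63 + x)) + 43/68 = 43/68 + (-82 + g)/(75*(-63 + x)))
-20976/28537 + Z(81, 53)/20101 = -20976/28537 + ((-208751 + 68*53 + 3225*81)/(5100*(-63 + 81)))/20101 = -20976*1/28537 + ((1/5100)*(-208751 + 3604 + 261225)/18)*(1/20101) = -20976/28537 + ((1/5100)*(1/18)*56078)*(1/20101) = -20976/28537 + (28039/45900)*(1/20101) = -20976/28537 + 28039/922635900 = -19352410489457/26329260678300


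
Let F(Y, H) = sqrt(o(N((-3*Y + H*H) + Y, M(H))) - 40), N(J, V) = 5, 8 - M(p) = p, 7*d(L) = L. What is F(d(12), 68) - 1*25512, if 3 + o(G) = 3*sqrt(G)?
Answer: -25512 + I*sqrt(43 - 3*sqrt(5)) ≈ -25512.0 + 6.0243*I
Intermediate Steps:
d(L) = L/7
M(p) = 8 - p
o(G) = -3 + 3*sqrt(G)
F(Y, H) = sqrt(-43 + 3*sqrt(5)) (F(Y, H) = sqrt((-3 + 3*sqrt(5)) - 40) = sqrt(-43 + 3*sqrt(5)))
F(d(12), 68) - 1*25512 = sqrt(-43 + 3*sqrt(5)) - 1*25512 = sqrt(-43 + 3*sqrt(5)) - 25512 = -25512 + sqrt(-43 + 3*sqrt(5))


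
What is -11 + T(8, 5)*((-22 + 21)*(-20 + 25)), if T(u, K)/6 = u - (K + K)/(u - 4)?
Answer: -176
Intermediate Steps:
T(u, K) = 6*u - 12*K/(-4 + u) (T(u, K) = 6*(u - (K + K)/(u - 4)) = 6*(u - 2*K/(-4 + u)) = 6*u - 12*K/(-4 + u))
-11 + T(8, 5)*((-22 + 21)*(-20 + 25)) = -11 + (6*(8² - 4*8 - 2*5)/(-4 + 8))*((-22 + 21)*(-20 + 25)) = -11 + (6*(64 - 32 - 10)/4)*(-1*5) = -11 + (6*(¼)*22)*(-5) = -11 + 33*(-5) = -11 - 165 = -176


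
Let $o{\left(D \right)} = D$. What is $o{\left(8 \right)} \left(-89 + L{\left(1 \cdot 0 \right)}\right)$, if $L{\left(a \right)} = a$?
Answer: $-712$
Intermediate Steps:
$o{\left(8 \right)} \left(-89 + L{\left(1 \cdot 0 \right)}\right) = 8 \left(-89 + 1 \cdot 0\right) = 8 \left(-89 + 0\right) = 8 \left(-89\right) = -712$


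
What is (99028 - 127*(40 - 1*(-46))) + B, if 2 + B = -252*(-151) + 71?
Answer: 126227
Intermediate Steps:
B = 38121 (B = -2 + (-252*(-151) + 71) = -2 + (38052 + 71) = -2 + 38123 = 38121)
(99028 - 127*(40 - 1*(-46))) + B = (99028 - 127*(40 - 1*(-46))) + 38121 = (99028 - 127*(40 + 46)) + 38121 = (99028 - 127*86) + 38121 = (99028 - 10922) + 38121 = 88106 + 38121 = 126227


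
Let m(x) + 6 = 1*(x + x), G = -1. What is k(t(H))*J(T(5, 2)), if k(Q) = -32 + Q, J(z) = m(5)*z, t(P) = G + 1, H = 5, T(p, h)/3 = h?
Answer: -768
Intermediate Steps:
T(p, h) = 3*h
m(x) = -6 + 2*x (m(x) = -6 + 1*(x + x) = -6 + 1*(2*x) = -6 + 2*x)
t(P) = 0 (t(P) = -1 + 1 = 0)
J(z) = 4*z (J(z) = (-6 + 2*5)*z = (-6 + 10)*z = 4*z)
k(t(H))*J(T(5, 2)) = (-32 + 0)*(4*(3*2)) = -128*6 = -32*24 = -768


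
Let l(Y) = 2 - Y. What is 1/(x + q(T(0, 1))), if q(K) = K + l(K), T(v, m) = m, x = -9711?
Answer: -1/9709 ≈ -0.00010300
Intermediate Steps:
q(K) = 2 (q(K) = K + (2 - K) = 2)
1/(x + q(T(0, 1))) = 1/(-9711 + 2) = 1/(-9709) = -1/9709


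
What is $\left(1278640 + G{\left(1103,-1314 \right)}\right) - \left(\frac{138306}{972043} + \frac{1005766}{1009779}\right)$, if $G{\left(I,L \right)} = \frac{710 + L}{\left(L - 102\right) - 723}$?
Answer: $\frac{298282711661026680660}{233281385952787} \approx 1.2786 \cdot 10^{6}$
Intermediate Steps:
$G{\left(I,L \right)} = \frac{710 + L}{-825 + L}$ ($G{\left(I,L \right)} = \frac{710 + L}{\left(-102 + L\right) - 723} = \frac{710 + L}{-825 + L}$)
$\left(1278640 + G{\left(1103,-1314 \right)}\right) - \left(\frac{138306}{972043} + \frac{1005766}{1009779}\right) = \left(1278640 + \frac{710 - 1314}{-825 - 1314}\right) - \left(\frac{138306}{972043} + \frac{1005766}{1009779}\right) = \left(1278640 + \frac{1}{-2139} \left(-604\right)\right) - \frac{1117306294312}{981548608497} = \left(1278640 - - \frac{604}{2139}\right) - \frac{1117306294312}{981548608497} = \left(1278640 + \frac{604}{2139}\right) - \frac{1117306294312}{981548608497} = \frac{2735011564}{2139} - \frac{1117306294312}{981548608497} = \frac{298282711661026680660}{233281385952787}$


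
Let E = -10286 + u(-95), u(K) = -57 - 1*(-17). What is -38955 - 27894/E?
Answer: -67036906/1721 ≈ -38952.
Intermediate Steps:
u(K) = -40 (u(K) = -57 + 17 = -40)
E = -10326 (E = -10286 - 40 = -10326)
-38955 - 27894/E = -38955 - 27894/(-10326) = -38955 - 27894*(-1)/10326 = -38955 - 1*(-4649/1721) = -38955 + 4649/1721 = -67036906/1721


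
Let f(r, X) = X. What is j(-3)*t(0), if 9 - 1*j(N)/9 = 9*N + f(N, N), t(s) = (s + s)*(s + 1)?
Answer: 0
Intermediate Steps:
t(s) = 2*s*(1 + s) (t(s) = (2*s)*(1 + s) = 2*s*(1 + s))
j(N) = 81 - 90*N (j(N) = 81 - 9*(9*N + N) = 81 - 90*N)
j(-3)*t(0) = (81 - 90*(-3))*(2*0*(1 + 0)) = (81 + 270)*(2*0*1) = 351*0 = 0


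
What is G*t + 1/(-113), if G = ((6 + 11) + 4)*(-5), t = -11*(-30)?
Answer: -3915451/113 ≈ -34650.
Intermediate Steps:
t = 330
G = -105 (G = (17 + 4)*(-5) = 21*(-5) = -105)
G*t + 1/(-113) = -105*330 + 1/(-113) = -34650 - 1/113 = -3915451/113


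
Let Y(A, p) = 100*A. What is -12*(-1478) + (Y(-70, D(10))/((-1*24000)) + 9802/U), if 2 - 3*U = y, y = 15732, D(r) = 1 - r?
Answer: 257503811/14520 ≈ 17734.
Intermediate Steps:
U = -15730/3 (U = ⅔ - ⅓*15732 = ⅔ - 5244 = -15730/3 ≈ -5243.3)
-12*(-1478) + (Y(-70, D(10))/((-1*24000)) + 9802/U) = -12*(-1478) + ((100*(-70))/((-1*24000)) + 9802/(-15730/3)) = 17736 + (-7000/(-24000) + 9802*(-3/15730)) = 17736 + (-7000*(-1/24000) - 1131/605) = 17736 + (7/24 - 1131/605) = 17736 - 22909/14520 = 257503811/14520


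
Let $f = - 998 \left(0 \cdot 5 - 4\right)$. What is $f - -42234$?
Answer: $46226$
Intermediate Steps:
$f = 3992$ ($f = - 998 \left(0 - 4\right) = \left(-998\right) \left(-4\right) = 3992$)
$f - -42234 = 3992 - -42234 = 3992 + 42234 = 46226$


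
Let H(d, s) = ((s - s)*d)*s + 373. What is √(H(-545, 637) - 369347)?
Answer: I*√368974 ≈ 607.43*I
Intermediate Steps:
H(d, s) = 373 (H(d, s) = (0*d)*s + 373 = 0*s + 373 = 0 + 373 = 373)
√(H(-545, 637) - 369347) = √(373 - 369347) = √(-368974) = I*√368974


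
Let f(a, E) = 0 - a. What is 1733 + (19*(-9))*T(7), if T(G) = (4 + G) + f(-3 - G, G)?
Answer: -1858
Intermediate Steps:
f(a, E) = -a
T(G) = 7 + 2*G (T(G) = (4 + G) - (-3 - G) = (4 + G) + (3 + G) = 7 + 2*G)
1733 + (19*(-9))*T(7) = 1733 + (19*(-9))*(7 + 2*7) = 1733 - 171*(7 + 14) = 1733 - 171*21 = 1733 - 3591 = -1858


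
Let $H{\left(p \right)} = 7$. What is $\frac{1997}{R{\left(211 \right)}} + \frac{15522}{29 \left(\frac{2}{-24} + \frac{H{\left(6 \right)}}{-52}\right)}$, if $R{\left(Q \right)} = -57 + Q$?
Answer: $- \frac{185465743}{75922} \approx -2442.8$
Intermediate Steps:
$\frac{1997}{R{\left(211 \right)}} + \frac{15522}{29 \left(\frac{2}{-24} + \frac{H{\left(6 \right)}}{-52}\right)} = \frac{1997}{-57 + 211} + \frac{15522}{29 \left(\frac{2}{-24} + \frac{7}{-52}\right)} = \frac{1997}{154} + \frac{15522}{29 \left(2 \left(- \frac{1}{24}\right) + 7 \left(- \frac{1}{52}\right)\right)} = 1997 \cdot \frac{1}{154} + \frac{15522}{29 \left(- \frac{1}{12} - \frac{7}{52}\right)} = \frac{1997}{154} + \frac{15522}{29 \left(- \frac{17}{78}\right)} = \frac{1997}{154} + \frac{15522}{- \frac{493}{78}} = \frac{1997}{154} + 15522 \left(- \frac{78}{493}\right) = \frac{1997}{154} - \frac{1210716}{493} = - \frac{185465743}{75922}$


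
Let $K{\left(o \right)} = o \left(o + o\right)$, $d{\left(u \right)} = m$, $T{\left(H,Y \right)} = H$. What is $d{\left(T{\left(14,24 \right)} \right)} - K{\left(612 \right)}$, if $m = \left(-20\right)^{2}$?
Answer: $-748688$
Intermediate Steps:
$m = 400$
$d{\left(u \right)} = 400$
$K{\left(o \right)} = 2 o^{2}$ ($K{\left(o \right)} = o 2 o = 2 o^{2}$)
$d{\left(T{\left(14,24 \right)} \right)} - K{\left(612 \right)} = 400 - 2 \cdot 612^{2} = 400 - 2 \cdot 374544 = 400 - 749088 = -748688$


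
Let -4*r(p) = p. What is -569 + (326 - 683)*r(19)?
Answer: 4507/4 ≈ 1126.8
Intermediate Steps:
r(p) = -p/4
-569 + (326 - 683)*r(19) = -569 + (326 - 683)*(-¼*19) = -569 - 357*(-19/4) = -569 + 6783/4 = 4507/4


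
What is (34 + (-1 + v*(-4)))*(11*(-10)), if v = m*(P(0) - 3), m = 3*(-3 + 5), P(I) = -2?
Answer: -16830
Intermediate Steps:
m = 6 (m = 3*2 = 6)
v = -30 (v = 6*(-2 - 3) = 6*(-5) = -30)
(34 + (-1 + v*(-4)))*(11*(-10)) = (34 + (-1 - 30*(-4)))*(11*(-10)) = (34 + (-1 + 120))*(-110) = (34 + 119)*(-110) = 153*(-110) = -16830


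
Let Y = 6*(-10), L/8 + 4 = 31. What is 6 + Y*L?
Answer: -12954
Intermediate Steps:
L = 216 (L = -32 + 8*31 = -32 + 248 = 216)
Y = -60
6 + Y*L = 6 - 60*216 = 6 - 12960 = -12954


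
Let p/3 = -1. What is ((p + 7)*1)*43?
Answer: 172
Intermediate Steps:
p = -3 (p = 3*(-1) = -3)
((p + 7)*1)*43 = ((-3 + 7)*1)*43 = (4*1)*43 = 4*43 = 172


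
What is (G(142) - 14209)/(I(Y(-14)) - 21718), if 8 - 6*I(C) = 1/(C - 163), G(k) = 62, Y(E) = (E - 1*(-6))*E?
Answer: 4328982/6645299 ≈ 0.65143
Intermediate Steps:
Y(E) = E*(6 + E) (Y(E) = (E + 6)*E = (6 + E)*E = E*(6 + E))
I(C) = 4/3 - 1/(6*(-163 + C)) (I(C) = 4/3 - 1/(6*(C - 163)) = 4/3 - 1/(6*(-163 + C)))
(G(142) - 14209)/(I(Y(-14)) - 21718) = (62 - 14209)/((-1305 + 8*(-14*(6 - 14)))/(6*(-163 - 14*(6 - 14))) - 21718) = -14147/((-1305 + 8*(-14*(-8)))/(6*(-163 - 14*(-8))) - 21718) = -14147/((-1305 + 8*112)/(6*(-163 + 112)) - 21718) = -14147/((⅙)*(-1305 + 896)/(-51) - 21718) = -14147/((⅙)*(-1/51)*(-409) - 21718) = -14147/(409/306 - 21718) = -14147/(-6645299/306) = -14147*(-306/6645299) = 4328982/6645299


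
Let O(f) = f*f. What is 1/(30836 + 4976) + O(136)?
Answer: 662378753/35812 ≈ 18496.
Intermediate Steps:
O(f) = f**2
1/(30836 + 4976) + O(136) = 1/(30836 + 4976) + 136**2 = 1/35812 + 18496 = 662378753/35812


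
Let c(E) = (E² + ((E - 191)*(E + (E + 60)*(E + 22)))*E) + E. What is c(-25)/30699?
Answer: -233800/10233 ≈ -22.848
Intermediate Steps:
c(E) = E + E² + E*(-191 + E)*(E + (22 + E)*(60 + E)) (c(E) = (E² + ((-191 + E)*(E + (60 + E)*(22 + E)))*E) + E = (E² + ((-191 + E)*(E + (22 + E)*(60 + E)))*E) + E = (E² + E*(-191 + E)*(E + (22 + E)*(60 + E))) + E = E + E² + E*(-191 + E)*(E + (22 + E)*(60 + E)))
c(-25)/30699 = -25*(-252119 + (-25)³ - 14532*(-25) - 108*(-25)²)/30699 = -25*(-252119 - 15625 + 363300 - 108*625)*(1/30699) = -25*(-252119 - 15625 + 363300 - 67500)*(1/30699) = -25*28056*(1/30699) = -701400*1/30699 = -233800/10233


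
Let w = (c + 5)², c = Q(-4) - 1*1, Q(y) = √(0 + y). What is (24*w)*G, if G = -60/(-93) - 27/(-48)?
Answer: 10782/31 + 14376*I/31 ≈ 347.81 + 463.74*I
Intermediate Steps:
Q(y) = √y
c = -1 + 2*I (c = √(-4) - 1*1 = 2*I - 1 = -1 + 2*I ≈ -1.0 + 2.0*I)
G = 599/496 (G = -60*(-1/93) - 27*(-1/48) = 20/31 + 9/16 = 599/496 ≈ 1.2077)
w = (4 + 2*I)² (w = ((-1 + 2*I) + 5)² = (4 + 2*I)² ≈ 12.0 + 16.0*I)
(24*w)*G = (24*(12 + 16*I))*(599/496) = (288 + 384*I)*(599/496) = 10782/31 + 14376*I/31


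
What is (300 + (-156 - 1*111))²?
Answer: 1089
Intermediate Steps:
(300 + (-156 - 1*111))² = (300 + (-156 - 111))² = (300 - 267)² = 33² = 1089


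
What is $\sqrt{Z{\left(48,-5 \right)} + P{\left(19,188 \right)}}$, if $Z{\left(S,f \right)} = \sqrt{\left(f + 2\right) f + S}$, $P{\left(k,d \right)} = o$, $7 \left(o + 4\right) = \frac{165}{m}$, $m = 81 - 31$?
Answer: $\frac{\sqrt{-17290 + 14700 \sqrt{7}}}{70} \approx 2.0997$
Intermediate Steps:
$m = 50$
$o = - \frac{247}{70}$ ($o = -4 + \frac{165 \cdot \frac{1}{50}}{7} = -4 + \frac{1}{7} \cdot \frac{33}{10} = -4 + \frac{33}{70} = - \frac{247}{70} \approx -3.5286$)
$P{\left(k,d \right)} = - \frac{247}{70}$
$Z{\left(S,f \right)} = \sqrt{S + f \left(2 + f\right)}$ ($Z{\left(S,f \right)} = \sqrt{\left(2 + f\right) f + S} = \sqrt{f \left(2 + f\right) + S} = \sqrt{S + f \left(2 + f\right)}$)
$\sqrt{Z{\left(48,-5 \right)} + P{\left(19,188 \right)}} = \sqrt{\sqrt{48 + \left(-5\right)^{2} + 2 \left(-5\right)} - \frac{247}{70}} = \sqrt{\sqrt{48 + 25 - 10} - \frac{247}{70}} = \sqrt{\sqrt{63} - \frac{247}{70}} = \sqrt{3 \sqrt{7} - \frac{247}{70}} = \sqrt{- \frac{247}{70} + 3 \sqrt{7}}$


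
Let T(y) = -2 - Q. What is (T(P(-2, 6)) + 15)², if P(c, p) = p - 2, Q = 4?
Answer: 81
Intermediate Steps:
P(c, p) = -2 + p
T(y) = -6 (T(y) = -2 - 1*4 = -2 - 4 = -6)
(T(P(-2, 6)) + 15)² = (-6 + 15)² = 9² = 81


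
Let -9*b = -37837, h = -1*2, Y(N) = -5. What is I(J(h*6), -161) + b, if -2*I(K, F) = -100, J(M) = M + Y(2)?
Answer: 38287/9 ≈ 4254.1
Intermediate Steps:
h = -2
J(M) = -5 + M (J(M) = M - 5 = -5 + M)
b = 37837/9 (b = -⅑*(-37837) = 37837/9 ≈ 4204.1)
I(K, F) = 50 (I(K, F) = -½*(-100) = 50)
I(J(h*6), -161) + b = 50 + 37837/9 = 38287/9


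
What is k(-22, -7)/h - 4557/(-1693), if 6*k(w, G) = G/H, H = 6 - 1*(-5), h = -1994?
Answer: 599731279/222805572 ≈ 2.6917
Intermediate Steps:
H = 11 (H = 6 + 5 = 11)
k(w, G) = G/66 (k(w, G) = (G/11)/6 = G/66)
k(-22, -7)/h - 4557/(-1693) = ((1/66)*(-7))/(-1994) - 4557/(-1693) = -7/66*(-1/1994) - 4557*(-1/1693) = 7/131604 + 4557/1693 = 599731279/222805572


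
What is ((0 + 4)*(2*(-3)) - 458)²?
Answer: 232324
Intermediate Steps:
((0 + 4)*(2*(-3)) - 458)² = (4*(-6) - 458)² = (-24 - 458)² = (-482)² = 232324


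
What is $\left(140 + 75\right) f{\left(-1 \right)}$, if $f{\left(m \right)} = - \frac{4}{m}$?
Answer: $860$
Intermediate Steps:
$\left(140 + 75\right) f{\left(-1 \right)} = \left(140 + 75\right) \left(- \frac{4}{-1}\right) = 215 \left(\left(-4\right) \left(-1\right)\right) = 215 \cdot 4 = 860$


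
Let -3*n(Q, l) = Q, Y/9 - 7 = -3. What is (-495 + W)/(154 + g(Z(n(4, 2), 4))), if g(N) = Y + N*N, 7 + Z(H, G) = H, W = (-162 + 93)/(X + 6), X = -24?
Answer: -8841/4670 ≈ -1.8931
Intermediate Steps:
Y = 36 (Y = 63 + 9*(-3) = 63 - 27 = 36)
n(Q, l) = -Q/3
W = 23/6 (W = (-162 + 93)/(-24 + 6) = -69/(-18) = -69*(-1/18) = 23/6 ≈ 3.8333)
Z(H, G) = -7 + H
g(N) = 36 + N**2 (g(N) = 36 + N*N = 36 + N**2)
(-495 + W)/(154 + g(Z(n(4, 2), 4))) = (-495 + 23/6)/(154 + (36 + (-7 - 1/3*4)**2)) = -2947/(6*(154 + (36 + (-7 - 4/3)**2))) = -2947/(6*(154 + (36 + (-25/3)**2))) = -2947/(6*(154 + (36 + 625/9))) = -2947/(6*(154 + 949/9)) = -2947/(6*2335/9) = -2947/6*9/2335 = -8841/4670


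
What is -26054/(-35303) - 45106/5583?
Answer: -1446917636/197096649 ≈ -7.3412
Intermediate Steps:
-26054/(-35303) - 45106/5583 = -26054*(-1/35303) - 45106*1/5583 = 26054/35303 - 45106/5583 = -1446917636/197096649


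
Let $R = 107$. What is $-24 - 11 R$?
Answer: $-1201$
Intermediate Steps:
$-24 - 11 R = -24 - 1177 = -1201$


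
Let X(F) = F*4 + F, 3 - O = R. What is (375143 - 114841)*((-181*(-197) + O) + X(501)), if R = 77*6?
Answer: 9814166306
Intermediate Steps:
R = 462
O = -459 (O = 3 - 1*462 = 3 - 462 = -459)
X(F) = 5*F (X(F) = 4*F + F = 5*F)
(375143 - 114841)*((-181*(-197) + O) + X(501)) = (375143 - 114841)*((-181*(-197) - 459) + 5*501) = 260302*((35657 - 459) + 2505) = 260302*(35198 + 2505) = 260302*37703 = 9814166306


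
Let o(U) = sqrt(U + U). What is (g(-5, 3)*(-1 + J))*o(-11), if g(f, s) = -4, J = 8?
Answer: -28*I*sqrt(22) ≈ -131.33*I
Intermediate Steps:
o(U) = sqrt(2)*sqrt(U) (o(U) = sqrt(2*U) = sqrt(2)*sqrt(U))
(g(-5, 3)*(-1 + J))*o(-11) = (-4*(-1 + 8))*(sqrt(2)*sqrt(-11)) = (-4*7)*(sqrt(2)*(I*sqrt(11))) = -28*I*sqrt(22)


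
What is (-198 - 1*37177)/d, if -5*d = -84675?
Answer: -7475/3387 ≈ -2.2070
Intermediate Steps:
d = 16935 (d = -⅕*(-84675) = 16935)
(-198 - 1*37177)/d = (-198 - 1*37177)/16935 = (-198 - 37177)*(1/16935) = -37375*1/16935 = -7475/3387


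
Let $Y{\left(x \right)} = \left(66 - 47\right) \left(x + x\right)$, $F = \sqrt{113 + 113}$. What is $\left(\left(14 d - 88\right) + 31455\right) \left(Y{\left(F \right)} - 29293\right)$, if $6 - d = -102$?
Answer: $-963124547 + 1249402 \sqrt{226} \approx -9.4434 \cdot 10^{8}$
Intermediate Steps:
$d = 108$ ($d = 6 - -102 = 6 + 102 = 108$)
$F = \sqrt{226} \approx 15.033$
$Y{\left(x \right)} = 38 x$ ($Y{\left(x \right)} = 19 \cdot 2 x = 38 x$)
$\left(\left(14 d - 88\right) + 31455\right) \left(Y{\left(F \right)} - 29293\right) = \left(\left(14 \cdot 108 - 88\right) + 31455\right) \left(38 \sqrt{226} - 29293\right) = \left(\left(1512 - 88\right) + 31455\right) \left(-29293 + 38 \sqrt{226}\right) = \left(1424 + 31455\right) \left(-29293 + 38 \sqrt{226}\right) = 32879 \left(-29293 + 38 \sqrt{226}\right) = -963124547 + 1249402 \sqrt{226}$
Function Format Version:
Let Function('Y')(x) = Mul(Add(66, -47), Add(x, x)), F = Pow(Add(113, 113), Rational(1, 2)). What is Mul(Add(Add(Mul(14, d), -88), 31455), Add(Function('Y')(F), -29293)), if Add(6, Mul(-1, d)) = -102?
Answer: Add(-963124547, Mul(1249402, Pow(226, Rational(1, 2)))) ≈ -9.4434e+8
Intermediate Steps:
d = 108 (d = Add(6, Mul(-1, -102)) = Add(6, 102) = 108)
F = Pow(226, Rational(1, 2)) ≈ 15.033
Function('Y')(x) = Mul(38, x) (Function('Y')(x) = Mul(19, Mul(2, x)) = Mul(38, x))
Mul(Add(Add(Mul(14, d), -88), 31455), Add(Function('Y')(F), -29293)) = Mul(Add(Add(Mul(14, 108), -88), 31455), Add(Mul(38, Pow(226, Rational(1, 2))), -29293)) = Mul(Add(Add(1512, -88), 31455), Add(-29293, Mul(38, Pow(226, Rational(1, 2))))) = Mul(Add(1424, 31455), Add(-29293, Mul(38, Pow(226, Rational(1, 2))))) = Mul(32879, Add(-29293, Mul(38, Pow(226, Rational(1, 2))))) = Add(-963124547, Mul(1249402, Pow(226, Rational(1, 2))))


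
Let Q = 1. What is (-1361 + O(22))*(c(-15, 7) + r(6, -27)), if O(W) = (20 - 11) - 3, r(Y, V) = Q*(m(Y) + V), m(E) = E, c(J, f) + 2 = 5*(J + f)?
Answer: 85365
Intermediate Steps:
c(J, f) = -2 + 5*J + 5*f (c(J, f) = -2 + 5*(J + f) = -2 + (5*J + 5*f) = -2 + 5*J + 5*f)
r(Y, V) = V + Y (r(Y, V) = 1*(Y + V) = 1*(V + Y) = V + Y)
O(W) = 6 (O(W) = 9 - 3 = 6)
(-1361 + O(22))*(c(-15, 7) + r(6, -27)) = (-1361 + 6)*((-2 + 5*(-15) + 5*7) + (-27 + 6)) = -1355*((-2 - 75 + 35) - 21) = -1355*(-42 - 21) = -1355*(-63) = 85365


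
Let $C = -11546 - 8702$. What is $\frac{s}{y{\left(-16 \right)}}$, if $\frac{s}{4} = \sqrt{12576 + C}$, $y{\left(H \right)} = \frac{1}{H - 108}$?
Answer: $- 992 i \sqrt{1918} \approx - 43445.0 i$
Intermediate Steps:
$C = -20248$
$y{\left(H \right)} = \frac{1}{-108 + H}$
$s = 8 i \sqrt{1918}$ ($s = 4 \sqrt{12576 - 20248} = 4 \sqrt{-7672} = 4 \cdot 2 i \sqrt{1918} = 8 i \sqrt{1918} \approx 350.36 i$)
$\frac{s}{y{\left(-16 \right)}} = \frac{8 i \sqrt{1918}}{\frac{1}{-108 - 16}} = \frac{8 i \sqrt{1918}}{\frac{1}{-124}} = \frac{8 i \sqrt{1918}}{- \frac{1}{124}} = 8 i \sqrt{1918} \left(-124\right) = - 992 i \sqrt{1918}$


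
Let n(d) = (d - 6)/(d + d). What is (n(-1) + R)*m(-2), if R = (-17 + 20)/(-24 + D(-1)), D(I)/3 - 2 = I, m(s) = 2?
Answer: 47/7 ≈ 6.7143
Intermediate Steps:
n(d) = (-6 + d)/(2*d) (n(d) = (-6 + d)/((2*d)) = (-6 + d)*(1/(2*d)) = (-6 + d)/(2*d))
D(I) = 6 + 3*I
R = -⅐ (R = (-17 + 20)/(-24 + (6 + 3*(-1))) = 3/(-24 + (6 - 3)) = 3/(-24 + 3) = 3/(-21) = 3*(-1/21) = -⅐ ≈ -0.14286)
(n(-1) + R)*m(-2) = ((½)*(-6 - 1)/(-1) - ⅐)*2 = ((½)*(-1)*(-7) - ⅐)*2 = (7/2 - ⅐)*2 = (47/14)*2 = 47/7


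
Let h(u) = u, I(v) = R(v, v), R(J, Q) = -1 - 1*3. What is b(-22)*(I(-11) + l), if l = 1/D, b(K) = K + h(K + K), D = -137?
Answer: 36234/137 ≈ 264.48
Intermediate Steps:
R(J, Q) = -4 (R(J, Q) = -1 - 3 = -4)
I(v) = -4
b(K) = 3*K (b(K) = K + (K + K) = K + 2*K = 3*K)
l = -1/137 (l = 1/(-137) = -1/137 ≈ -0.0072993)
b(-22)*(I(-11) + l) = (3*(-22))*(-4 - 1/137) = -66*(-549/137) = 36234/137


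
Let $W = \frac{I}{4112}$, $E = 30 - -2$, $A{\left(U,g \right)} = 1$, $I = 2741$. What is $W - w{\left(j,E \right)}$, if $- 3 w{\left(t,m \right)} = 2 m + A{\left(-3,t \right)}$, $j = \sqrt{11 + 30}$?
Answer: $\frac{275503}{12336} \approx 22.333$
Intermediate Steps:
$j = \sqrt{41} \approx 6.4031$
$E = 32$ ($E = 30 + 2 = 32$)
$w{\left(t,m \right)} = - \frac{1}{3} - \frac{2 m}{3}$ ($w{\left(t,m \right)} = - \frac{2 m + 1}{3} = - \frac{1 + 2 m}{3} = - \frac{1}{3} - \frac{2 m}{3}$)
$W = \frac{2741}{4112} \approx 0.66659$
$W - w{\left(j,E \right)} = \frac{2741}{4112} - \left(- \frac{1}{3} - \frac{64}{3}\right) = \frac{2741}{4112} - - \frac{65}{3} = \frac{2741}{4112} + \frac{65}{3} = \frac{275503}{12336}$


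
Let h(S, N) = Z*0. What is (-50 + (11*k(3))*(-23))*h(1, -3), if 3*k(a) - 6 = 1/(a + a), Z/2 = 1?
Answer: 0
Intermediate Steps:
Z = 2 (Z = 2*1 = 2)
k(a) = 2 + 1/(6*a) (k(a) = 2 + 1/(3*(a + a)) = 2 + 1/(3*((2*a))) = 2 + (1/(2*a))/3 = 2 + 1/(6*a))
h(S, N) = 0 (h(S, N) = 2*0 = 0)
(-50 + (11*k(3))*(-23))*h(1, -3) = (-50 + (11*(2 + (⅙)/3))*(-23))*0 = (-50 + (11*(2 + (⅙)*(⅓)))*(-23))*0 = (-50 + (11*(2 + 1/18))*(-23))*0 = (-50 + (11*(37/18))*(-23))*0 = (-50 + (407/18)*(-23))*0 = (-50 - 9361/18)*0 = -10261/18*0 = 0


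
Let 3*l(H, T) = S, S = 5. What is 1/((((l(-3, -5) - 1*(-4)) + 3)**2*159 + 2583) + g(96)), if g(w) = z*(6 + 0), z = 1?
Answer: 3/43595 ≈ 6.8815e-5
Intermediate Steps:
l(H, T) = 5/3 (l(H, T) = (1/3)*5 = 5/3)
g(w) = 6 (g(w) = 1*(6 + 0) = 1*6 = 6)
1/((((l(-3, -5) - 1*(-4)) + 3)**2*159 + 2583) + g(96)) = 1/((((5/3 - 1*(-4)) + 3)**2*159 + 2583) + 6) = 1/((((5/3 + 4) + 3)**2*159 + 2583) + 6) = 1/(((17/3 + 3)**2*159 + 2583) + 6) = 1/(((26/3)**2*159 + 2583) + 6) = 1/(((676/9)*159 + 2583) + 6) = 1/((35828/3 + 2583) + 6) = 1/(43577/3 + 6) = 1/(43595/3) = 3/43595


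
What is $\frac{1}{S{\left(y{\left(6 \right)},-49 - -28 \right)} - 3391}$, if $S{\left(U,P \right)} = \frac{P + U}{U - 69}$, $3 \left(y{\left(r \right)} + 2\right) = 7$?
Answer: $- \frac{103}{349242} \approx -0.00029492$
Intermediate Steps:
$y{\left(r \right)} = \frac{1}{3}$ ($y{\left(r \right)} = -2 + \frac{1}{3} \cdot 7 = -2 + \frac{7}{3} = \frac{1}{3}$)
$S{\left(U,P \right)} = \frac{P + U}{-69 + U}$
$\frac{1}{S{\left(y{\left(6 \right)},-49 - -28 \right)} - 3391} = \frac{1}{\frac{\left(-49 - -28\right) + \frac{1}{3}}{-69 + \frac{1}{3}} - 3391} = \frac{1}{\frac{\left(-49 + 28\right) + \frac{1}{3}}{- \frac{206}{3}} - 3391} = \frac{1}{- \frac{3 \left(-21 + \frac{1}{3}\right)}{206} - 3391} = \frac{1}{\left(- \frac{3}{206}\right) \left(- \frac{62}{3}\right) - 3391} = \frac{1}{\frac{31}{103} - 3391} = \frac{1}{- \frac{349242}{103}} = - \frac{103}{349242}$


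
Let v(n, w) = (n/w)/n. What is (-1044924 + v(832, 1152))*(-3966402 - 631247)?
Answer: 5534431234197103/1152 ≈ 4.8042e+12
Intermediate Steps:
v(n, w) = 1/w
(-1044924 + v(832, 1152))*(-3966402 - 631247) = (-1044924 + 1/1152)*(-3966402 - 631247) = (-1044924 + 1/1152)*(-4597649) = -1203752447/1152*(-4597649) = 5534431234197103/1152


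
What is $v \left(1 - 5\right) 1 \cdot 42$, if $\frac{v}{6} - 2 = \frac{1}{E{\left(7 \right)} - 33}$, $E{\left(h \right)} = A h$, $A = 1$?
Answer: $- \frac{25704}{13} \approx -1977.2$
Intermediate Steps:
$E{\left(h \right)} = h$ ($E{\left(h \right)} = 1 h = h$)
$v = \frac{153}{13}$ ($v = 12 + \frac{6}{7 - 33} = 12 + \frac{6}{-26} = 12 + 6 \left(- \frac{1}{26}\right) = 12 - \frac{3}{13} = \frac{153}{13} \approx 11.769$)
$v \left(1 - 5\right) 1 \cdot 42 = \frac{153 \left(1 - 5\right) 1}{13} \cdot 42 = \frac{153 \left(\left(-4\right) 1\right)}{13} \cdot 42 = \frac{153}{13} \left(-4\right) 42 = \left(- \frac{612}{13}\right) 42 = - \frac{25704}{13}$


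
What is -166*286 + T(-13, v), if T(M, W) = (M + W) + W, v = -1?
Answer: -47491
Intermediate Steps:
T(M, W) = M + 2*W
-166*286 + T(-13, v) = -166*286 + (-13 + 2*(-1)) = -47476 + (-13 - 2) = -47476 - 15 = -47491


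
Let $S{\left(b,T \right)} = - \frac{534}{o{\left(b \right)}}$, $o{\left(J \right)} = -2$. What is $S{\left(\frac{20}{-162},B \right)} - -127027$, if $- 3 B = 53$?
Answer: $127294$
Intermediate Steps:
$B = - \frac{53}{3}$ ($B = \left(- \frac{1}{3}\right) 53 = - \frac{53}{3} \approx -17.667$)
$S{\left(b,T \right)} = 267$ ($S{\left(b,T \right)} = - \frac{534}{-2} = \left(-534\right) \left(- \frac{1}{2}\right) = 267$)
$S{\left(\frac{20}{-162},B \right)} - -127027 = 267 - -127027 = 267 + 127027 = 127294$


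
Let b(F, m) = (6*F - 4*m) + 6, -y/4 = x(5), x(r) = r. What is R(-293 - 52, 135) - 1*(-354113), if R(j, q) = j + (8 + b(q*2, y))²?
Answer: 3291564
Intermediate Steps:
y = -20 (y = -4*5 = -20)
b(F, m) = 6 - 4*m + 6*F (b(F, m) = (-4*m + 6*F) + 6 = 6 - 4*m + 6*F)
R(j, q) = j + (94 + 12*q)² (R(j, q) = j + (8 + (6 - 4*(-20) + 6*(q*2)))² = j + (8 + (6 + 80 + 6*(2*q)))² = j + (8 + (6 + 80 + 12*q))² = j + (8 + (86 + 12*q))² = j + (94 + 12*q)²)
R(-293 - 52, 135) - 1*(-354113) = ((-293 - 52) + 4*(47 + 6*135)²) - 1*(-354113) = (-345 + 4*(47 + 810)²) + 354113 = (-345 + 4*857²) + 354113 = (-345 + 4*734449) + 354113 = (-345 + 2937796) + 354113 = 2937451 + 354113 = 3291564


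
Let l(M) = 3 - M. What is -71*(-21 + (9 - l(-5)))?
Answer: 1420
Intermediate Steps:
-71*(-21 + (9 - l(-5))) = -71*(-21 + (9 - (3 - 1*(-5)))) = -71*(-21 + (9 - (3 + 5))) = -71*(-21 + (9 - 1*8)) = -71*(-21 + (9 - 8)) = -71*(-21 + 1) = -71*(-20) = 1420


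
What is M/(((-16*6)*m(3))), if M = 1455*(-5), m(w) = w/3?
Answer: 2425/32 ≈ 75.781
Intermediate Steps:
m(w) = w/3 (m(w) = w*(1/3) = w/3)
M = -7275
M/(((-16*6)*m(3))) = -7275/((-16*6)*((1/3)*3)) = -7275/((-96*1)) = -7275/(-96) = -7275*(-1/96) = 2425/32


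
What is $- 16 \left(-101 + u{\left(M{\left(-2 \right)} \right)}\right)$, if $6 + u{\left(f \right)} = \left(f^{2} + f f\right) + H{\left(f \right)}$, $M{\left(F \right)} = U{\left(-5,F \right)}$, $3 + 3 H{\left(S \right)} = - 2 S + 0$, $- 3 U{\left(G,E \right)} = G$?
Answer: $\frac{14912}{9} \approx 1656.9$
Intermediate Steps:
$U{\left(G,E \right)} = - \frac{G}{3}$
$H{\left(S \right)} = -1 - \frac{2 S}{3}$ ($H{\left(S \right)} = -1 + \frac{- 2 S + 0}{3} = -1 + \frac{\left(-2\right) S}{3} = -1 - \frac{2 S}{3}$)
$M{\left(F \right)} = \frac{5}{3}$ ($M{\left(F \right)} = \left(- \frac{1}{3}\right) \left(-5\right) = \frac{5}{3}$)
$u{\left(f \right)} = -7 + 2 f^{2} - \frac{2 f}{3}$ ($u{\left(f \right)} = -6 - \left(1 - f^{2} + \frac{2 f}{3} - f f\right) = -6 - \left(1 - 2 f^{2} + \frac{2 f}{3}\right) = -7 + 2 f^{2} - \frac{2 f}{3}$)
$- 16 \left(-101 + u{\left(M{\left(-2 \right)} \right)}\right) = - 16 \left(-101 - \left(\frac{73}{9} - \frac{50}{9}\right)\right) = - 16 \left(-101 - \frac{23}{9}\right) = \left(-16\right) \left(- \frac{932}{9}\right) = \frac{14912}{9}$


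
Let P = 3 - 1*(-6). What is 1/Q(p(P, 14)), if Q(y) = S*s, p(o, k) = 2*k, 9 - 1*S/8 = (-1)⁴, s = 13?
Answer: 1/832 ≈ 0.0012019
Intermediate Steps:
P = 9 (P = 3 + 6 = 9)
S = 64 (S = 72 - 8*(-1)⁴ = 72 - 8*1 = 72 - 8 = 64)
Q(y) = 832 (Q(y) = 64*13 = 832)
1/Q(p(P, 14)) = 1/832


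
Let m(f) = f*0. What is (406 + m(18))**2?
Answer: 164836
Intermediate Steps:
m(f) = 0
(406 + m(18))**2 = (406 + 0)**2 = 406**2 = 164836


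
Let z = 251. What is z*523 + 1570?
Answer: 132843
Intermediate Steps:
z*523 + 1570 = 251*523 + 1570 = 131273 + 1570 = 132843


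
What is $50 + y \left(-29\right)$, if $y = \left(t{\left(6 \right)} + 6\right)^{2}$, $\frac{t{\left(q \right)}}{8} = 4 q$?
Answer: $-1136866$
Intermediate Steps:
$t{\left(q \right)} = 32 q$ ($t{\left(q \right)} = 8 \cdot 4 q = 32 q$)
$y = 39204$ ($y = \left(32 \cdot 6 + 6\right)^{2} = \left(192 + 6\right)^{2} = 198^{2} = 39204$)
$50 + y \left(-29\right) = 50 + 39204 \left(-29\right) = 50 - 1136916 = -1136866$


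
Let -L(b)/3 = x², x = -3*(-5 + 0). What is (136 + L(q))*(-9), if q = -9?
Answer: 4851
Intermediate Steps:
x = 15 (x = -3*(-5) = 15)
L(b) = -675 (L(b) = -3*15² = -3*225 = -675)
(136 + L(q))*(-9) = (136 - 675)*(-9) = -539*(-9) = 4851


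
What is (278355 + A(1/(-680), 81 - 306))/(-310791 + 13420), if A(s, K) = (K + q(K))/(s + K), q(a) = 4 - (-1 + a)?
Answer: -42588589955/45498060371 ≈ -0.93605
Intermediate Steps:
q(a) = 5 - a (q(a) = 4 + (1 - a) = 5 - a)
A(s, K) = 5/(K + s) (A(s, K) = (K + (5 - K))/(s + K) = 5/(K + s))
(278355 + A(1/(-680), 81 - 306))/(-310791 + 13420) = (278355 + 5/((81 - 306) + 1/(-680)))/(-310791 + 13420) = (278355 + 5/(-225 - 1/680))/(-297371) = (278355 + 5/(-153001/680))*(-1/297371) = (278355 + 5*(-680/153001))*(-1/297371) = (278355 - 3400/153001)*(-1/297371) = (42588589955/153001)*(-1/297371) = -42588589955/45498060371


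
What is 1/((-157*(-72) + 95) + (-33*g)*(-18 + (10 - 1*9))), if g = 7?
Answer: 1/15326 ≈ 6.5249e-5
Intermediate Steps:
1/((-157*(-72) + 95) + (-33*g)*(-18 + (10 - 1*9))) = 1/((-157*(-72) + 95) + (-33*7)*(-18 + (10 - 1*9))) = 1/((11304 + 95) - 231*(-18 + (10 - 9))) = 1/(11399 - 231*(-18 + 1)) = 1/(11399 - 231*(-17)) = 1/(11399 + 3927) = 1/15326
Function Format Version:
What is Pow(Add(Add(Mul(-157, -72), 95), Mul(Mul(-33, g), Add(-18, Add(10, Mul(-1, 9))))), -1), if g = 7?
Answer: Rational(1, 15326) ≈ 6.5249e-5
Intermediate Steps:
Pow(Add(Add(Mul(-157, -72), 95), Mul(Mul(-33, g), Add(-18, Add(10, Mul(-1, 9))))), -1) = Pow(Add(Add(Mul(-157, -72), 95), Mul(Mul(-33, 7), Add(-18, Add(10, Mul(-1, 9))))), -1) = Pow(Add(Add(11304, 95), Mul(-231, Add(-18, Add(10, -9)))), -1) = Pow(Add(11399, Mul(-231, Add(-18, 1))), -1) = Pow(Add(11399, Mul(-231, -17)), -1) = Pow(Add(11399, 3927), -1) = Pow(15326, -1) = Rational(1, 15326)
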